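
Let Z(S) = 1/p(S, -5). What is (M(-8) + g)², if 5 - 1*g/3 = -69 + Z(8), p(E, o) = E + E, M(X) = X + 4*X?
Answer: 8462281/256 ≈ 33056.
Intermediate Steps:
M(X) = 5*X
p(E, o) = 2*E
Z(S) = 1/(2*S)
g = 3549/16 (g = 15 - 3*(-69 + (½)/8) = 15 - 3*(-69 + (½)*(⅛)) = 15 - 3*(-69 + 1/16) = 15 - 3*(-1103/16) = 15 + 3309/16 = 3549/16 ≈ 221.81)
(M(-8) + g)² = (5*(-8) + 3549/16)² = (-40 + 3549/16)² = (2909/16)² = 8462281/256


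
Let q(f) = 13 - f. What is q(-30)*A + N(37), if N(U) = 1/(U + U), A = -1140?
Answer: -3627479/74 ≈ -49020.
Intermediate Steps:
N(U) = 1/(2*U)
q(-30)*A + N(37) = (13 - 1*(-30))*(-1140) + (1/2)/37 = (13 + 30)*(-1140) + (1/2)*(1/37) = 43*(-1140) + 1/74 = -49020 + 1/74 = -3627479/74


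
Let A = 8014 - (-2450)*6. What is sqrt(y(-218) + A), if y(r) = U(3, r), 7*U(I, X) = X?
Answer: 2*sqrt(277865)/7 ≈ 150.61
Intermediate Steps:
U(I, X) = X/7
y(r) = r/7
A = 22714 (A = 8014 - 1*(-14700) = 8014 + 14700 = 22714)
sqrt(y(-218) + A) = sqrt((1/7)*(-218) + 22714) = sqrt(-218/7 + 22714) = sqrt(158780/7) = 2*sqrt(277865)/7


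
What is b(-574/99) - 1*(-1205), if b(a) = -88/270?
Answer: 162631/135 ≈ 1204.7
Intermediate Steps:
b(a) = -44/135 (b(a) = -88*1/270 = -44/135)
b(-574/99) - 1*(-1205) = -44/135 - 1*(-1205) = -44/135 + 1205 = 162631/135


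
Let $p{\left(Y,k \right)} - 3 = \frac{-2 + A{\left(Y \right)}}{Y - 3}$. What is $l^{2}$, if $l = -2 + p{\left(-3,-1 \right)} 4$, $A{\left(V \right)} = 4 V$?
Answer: $\frac{3364}{9} \approx 373.78$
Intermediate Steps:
$p{\left(Y,k \right)} = 3 + \frac{-2 + 4 Y}{-3 + Y}$ ($p{\left(Y,k \right)} = 3 + \frac{-2 + 4 Y}{Y - 3} = 3 + \frac{-2 + 4 Y}{-3 + Y}$)
$l = \frac{58}{3}$ ($l = -2 + \frac{-11 + 7 \left(-3\right)}{-3 - 3} \cdot 4 = -2 + \frac{-11 - 21}{-6} \cdot 4 = -2 + \left(- \frac{1}{6}\right) \left(-32\right) 4 = -2 + \frac{16}{3} \cdot 4 = -2 + \frac{64}{3} = \frac{58}{3} \approx 19.333$)
$l^{2} = \left(\frac{58}{3}\right)^{2} = \frac{3364}{9}$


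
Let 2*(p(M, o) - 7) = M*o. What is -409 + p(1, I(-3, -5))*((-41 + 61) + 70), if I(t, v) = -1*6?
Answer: -49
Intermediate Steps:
I(t, v) = -6
p(M, o) = 7 + M*o/2 (p(M, o) = 7 + (M*o)/2 = 7 + M*o/2)
-409 + p(1, I(-3, -5))*((-41 + 61) + 70) = -409 + (7 + (½)*1*(-6))*((-41 + 61) + 70) = -409 + (7 - 3)*(20 + 70) = -409 + 4*90 = -409 + 360 = -49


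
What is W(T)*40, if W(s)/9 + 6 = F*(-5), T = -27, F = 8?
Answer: -16560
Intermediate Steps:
W(s) = -414 (W(s) = -54 + 9*(8*(-5)) = -54 + 9*(-40) = -54 - 360 = -414)
W(T)*40 = -414*40 = -16560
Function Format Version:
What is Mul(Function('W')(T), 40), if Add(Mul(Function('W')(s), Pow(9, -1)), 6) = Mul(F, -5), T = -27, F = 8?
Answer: -16560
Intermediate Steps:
Function('W')(s) = -414 (Function('W')(s) = Add(-54, Mul(9, Mul(8, -5))) = Add(-54, Mul(9, -40)) = Add(-54, -360) = -414)
Mul(Function('W')(T), 40) = Mul(-414, 40) = -16560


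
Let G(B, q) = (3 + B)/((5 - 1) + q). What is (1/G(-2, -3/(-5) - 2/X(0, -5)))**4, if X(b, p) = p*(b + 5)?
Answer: 187388721/390625 ≈ 479.72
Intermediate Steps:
X(b, p) = p*(5 + b)
G(B, q) = (3 + B)/(4 + q)
(1/G(-2, -3/(-5) - 2/X(0, -5)))**4 = (1/((3 - 2)/(4 + (-3/(-5) - 2*(-1/(5*(5 + 0)))))))**4 = (1/(1/(4 + (-3*(-1/5) - 2/((-5*5))))))**4 = (1/(1/(4 + (3/5 - 2/(-25)))))**4 = (1/(1/(4 + (3/5 - 2*(-1/25)))))**4 = (1/(1/(4 + (3/5 + 2/25))))**4 = (1/(1/(4 + 17/25)))**4 = (1/(1/(117/25)))**4 = (1/((25/117)*1))**4 = (1/(25/117))**4 = (117/25)**4 = 187388721/390625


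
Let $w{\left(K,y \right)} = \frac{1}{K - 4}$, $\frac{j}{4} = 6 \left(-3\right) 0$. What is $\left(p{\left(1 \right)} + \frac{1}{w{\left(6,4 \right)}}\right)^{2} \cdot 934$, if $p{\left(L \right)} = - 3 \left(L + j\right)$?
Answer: $934$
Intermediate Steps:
$j = 0$ ($j = 4 \cdot 6 \left(-3\right) 0 = 4 \left(\left(-18\right) 0\right) = 4 \cdot 0 = 0$)
$w{\left(K,y \right)} = \frac{1}{-4 + K}$
$p{\left(L \right)} = - 3 L$ ($p{\left(L \right)} = - 3 \left(L + 0\right) = - 3 L$)
$\left(p{\left(1 \right)} + \frac{1}{w{\left(6,4 \right)}}\right)^{2} \cdot 934 = \left(\left(-3\right) 1 + \frac{1}{\frac{1}{-4 + 6}}\right)^{2} \cdot 934 = \left(-3 + \frac{1}{\frac{1}{2}}\right)^{2} \cdot 934 = \left(-3 + 2\right)^{2} \cdot 934 = \left(-1\right)^{2} \cdot 934 = 1 \cdot 934 = 934$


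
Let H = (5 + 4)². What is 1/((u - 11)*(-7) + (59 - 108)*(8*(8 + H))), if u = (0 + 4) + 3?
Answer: -1/34860 ≈ -2.8686e-5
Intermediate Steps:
u = 7 (u = 4 + 3 = 7)
H = 81 (H = 9² = 81)
1/((u - 11)*(-7) + (59 - 108)*(8*(8 + H))) = 1/((7 - 11)*(-7) + (59 - 108)*(8*(8 + 81))) = 1/(-4*(-7) - 392*89) = 1/(28 - 49*712) = 1/(28 - 34888) = 1/(-34860) = -1/34860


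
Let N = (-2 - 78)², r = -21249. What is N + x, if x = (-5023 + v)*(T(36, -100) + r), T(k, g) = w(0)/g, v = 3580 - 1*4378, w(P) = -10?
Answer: 1236962469/10 ≈ 1.2370e+8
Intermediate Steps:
v = -798 (v = 3580 - 4378 = -798)
T(k, g) = -10/g
N = 6400 (N = (-80)² = 6400)
x = 1236898469/10 (x = (-5023 - 798)*(-10/(-100) - 21249) = -5821*(-10*(-1/100) - 21249) = -5821*(⅒ - 21249) = -5821*(-212489/10) = 1236898469/10 ≈ 1.2369e+8)
N + x = 6400 + 1236898469/10 = 1236962469/10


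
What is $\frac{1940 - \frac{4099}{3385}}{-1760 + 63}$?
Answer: $- \frac{6562801}{5744345} \approx -1.1425$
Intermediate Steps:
$\frac{1940 - \frac{4099}{3385}}{-1760 + 63} = \frac{1940 - \frac{4099}{3385}}{-1697} = \left(1940 - \frac{4099}{3385}\right) \left(- \frac{1}{1697}\right) = \frac{6562801}{3385} \left(- \frac{1}{1697}\right) = - \frac{6562801}{5744345}$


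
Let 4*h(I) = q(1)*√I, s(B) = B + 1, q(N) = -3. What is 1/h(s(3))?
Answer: -⅔ ≈ -0.66667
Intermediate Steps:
s(B) = 1 + B
h(I) = -3*√I/4 (h(I) = (-3*√I)/4 = -3*√I/4)
1/h(s(3)) = 1/(-3*√(1 + 3)/4) = 1/(-3*√4/4) = 1/(-¾*2) = 1/(-3/2) = -⅔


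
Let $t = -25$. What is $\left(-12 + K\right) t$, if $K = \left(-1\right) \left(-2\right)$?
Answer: $250$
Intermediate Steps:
$K = 2$
$\left(-12 + K\right) t = \left(-12 + 2\right) \left(-25\right) = \left(-10\right) \left(-25\right) = 250$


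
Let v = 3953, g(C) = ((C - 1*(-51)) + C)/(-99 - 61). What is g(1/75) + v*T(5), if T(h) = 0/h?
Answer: -3827/12000 ≈ -0.31892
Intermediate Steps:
T(h) = 0
g(C) = -51/160 - C/80 (g(C) = ((C + 51) + C)/(-160) = ((51 + C) + C)*(-1/160) = (51 + 2*C)*(-1/160) = -51/160 - C/80)
g(1/75) + v*T(5) = (-51/160 - 1/80/75) + 3953*0 = (-51/160 - 1/80*1/75) + 0 = (-51/160 - 1/6000) + 0 = -3827/12000 + 0 = -3827/12000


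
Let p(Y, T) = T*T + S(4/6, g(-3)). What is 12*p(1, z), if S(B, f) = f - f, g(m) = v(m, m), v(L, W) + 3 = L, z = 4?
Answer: 192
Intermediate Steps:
v(L, W) = -3 + L
g(m) = -3 + m
S(B, f) = 0
p(Y, T) = T**2 (p(Y, T) = T*T + 0 = T**2 + 0 = T**2)
12*p(1, z) = 12*4**2 = 12*16 = 192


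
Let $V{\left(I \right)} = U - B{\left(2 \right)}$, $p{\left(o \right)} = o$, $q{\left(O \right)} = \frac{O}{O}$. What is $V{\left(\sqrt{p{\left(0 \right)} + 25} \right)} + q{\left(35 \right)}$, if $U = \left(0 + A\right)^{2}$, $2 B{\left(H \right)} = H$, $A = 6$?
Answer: $36$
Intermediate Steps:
$B{\left(H \right)} = \frac{H}{2}$
$U = 36$ ($U = \left(0 + 6\right)^{2} = 6^{2} = 36$)
$q{\left(O \right)} = 1$
$V{\left(I \right)} = 35$ ($V{\left(I \right)} = 36 - \frac{1}{2} \cdot 2 = 36 - 1 = 35$)
$V{\left(\sqrt{p{\left(0 \right)} + 25} \right)} + q{\left(35 \right)} = 35 + 1 = 36$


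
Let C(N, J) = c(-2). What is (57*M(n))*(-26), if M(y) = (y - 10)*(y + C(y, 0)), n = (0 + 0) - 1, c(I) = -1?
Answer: -32604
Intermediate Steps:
C(N, J) = -1
n = -1 (n = 0 - 1 = -1)
M(y) = (-1 + y)*(-10 + y) (M(y) = (y - 10)*(y - 1) = (-10 + y)*(-1 + y) = (-1 + y)*(-10 + y))
(57*M(n))*(-26) = (57*(10 + (-1)**2 - 11*(-1)))*(-26) = (57*(10 + 1 + 11))*(-26) = (57*22)*(-26) = 1254*(-26) = -32604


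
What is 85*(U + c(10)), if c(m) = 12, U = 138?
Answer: 12750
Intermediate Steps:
85*(U + c(10)) = 85*(138 + 12) = 85*150 = 12750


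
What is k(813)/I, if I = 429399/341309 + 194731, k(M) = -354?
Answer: -60411693/33231936139 ≈ -0.0018179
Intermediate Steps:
I = 66463872278/341309 (I = 429399*(1/341309) + 194731 = 429399/341309 + 194731 = 66463872278/341309 ≈ 1.9473e+5)
k(813)/I = -354/66463872278/341309 = -354*341309/66463872278 = -60411693/33231936139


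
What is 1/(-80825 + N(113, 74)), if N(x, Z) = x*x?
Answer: -1/68056 ≈ -1.4694e-5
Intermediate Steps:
N(x, Z) = x²
1/(-80825 + N(113, 74)) = 1/(-80825 + 113²) = 1/(-80825 + 12769) = 1/(-68056) = -1/68056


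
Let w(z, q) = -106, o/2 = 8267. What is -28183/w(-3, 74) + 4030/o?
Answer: 233202451/876302 ≈ 266.12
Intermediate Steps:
o = 16534 (o = 2*8267 = 16534)
-28183/w(-3, 74) + 4030/o = -28183/(-106) + 4030/16534 = -28183*(-1/106) + 4030*(1/16534) = 28183/106 + 2015/8267 = 233202451/876302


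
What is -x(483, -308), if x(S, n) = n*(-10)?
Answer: -3080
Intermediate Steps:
x(S, n) = -10*n
-x(483, -308) = -(-10)*(-308) = -1*3080 = -3080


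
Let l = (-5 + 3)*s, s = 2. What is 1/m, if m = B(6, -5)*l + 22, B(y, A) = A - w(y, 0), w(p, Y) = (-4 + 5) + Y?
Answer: 1/46 ≈ 0.021739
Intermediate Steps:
w(p, Y) = 1 + Y
l = -4 (l = (-5 + 3)*2 = -2*2 = -4)
B(y, A) = -1 + A (B(y, A) = A - (1 + 0) = A - 1*1 = A - 1 = -1 + A)
m = 46 (m = (-1 - 5)*(-4) + 22 = -6*(-4) + 22 = 24 + 22 = 46)
1/m = 1/46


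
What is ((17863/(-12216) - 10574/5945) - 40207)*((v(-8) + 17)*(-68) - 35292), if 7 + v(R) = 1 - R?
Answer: 13354227156921707/9078015 ≈ 1.4711e+9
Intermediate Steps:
v(R) = -6 - R (v(R) = -7 + (1 - R) = -6 - R)
((17863/(-12216) - 10574/5945) - 40207)*((v(-8) + 17)*(-68) - 35292) = ((17863/(-12216) - 10574/5945) - 40207)*(((-6 - 1*(-8)) + 17)*(-68) - 35292) = ((17863*(-1/12216) - 10574*1/5945) - 40207)*(((-6 + 8) + 17)*(-68) - 35292) = ((-17863/12216 - 10574/5945) - 40207)*((2 + 17)*(-68) - 35292) = (-235367519/72624120 - 40207)*(19*(-68) - 35292) = -2920233360359*(-1292 - 35292)/72624120 = -2920233360359/72624120*(-36584) = 13354227156921707/9078015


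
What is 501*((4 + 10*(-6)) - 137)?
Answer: -96693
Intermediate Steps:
501*((4 + 10*(-6)) - 137) = 501*((4 - 60) - 137) = 501*(-56 - 137) = 501*(-193) = -96693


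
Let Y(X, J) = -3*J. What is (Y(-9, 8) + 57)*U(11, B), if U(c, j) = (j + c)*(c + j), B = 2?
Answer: 5577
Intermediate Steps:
U(c, j) = (c + j)² (U(c, j) = (c + j)*(c + j) = (c + j)²)
(Y(-9, 8) + 57)*U(11, B) = (-3*8 + 57)*(11 + 2)² = (-24 + 57)*13² = 33*169 = 5577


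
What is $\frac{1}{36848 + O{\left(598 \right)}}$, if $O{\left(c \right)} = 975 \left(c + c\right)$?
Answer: $\frac{1}{1202948} \approx 8.3129 \cdot 10^{-7}$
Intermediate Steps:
$O{\left(c \right)} = 1950 c$ ($O{\left(c \right)} = 975 \cdot 2 c = 1950 c$)
$\frac{1}{36848 + O{\left(598 \right)}} = \frac{1}{36848 + 1950 \cdot 598} = \frac{1}{36848 + 1166100} = \frac{1}{1202948}$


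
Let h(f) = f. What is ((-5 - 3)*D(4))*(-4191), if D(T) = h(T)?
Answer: 134112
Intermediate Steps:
D(T) = T
((-5 - 3)*D(4))*(-4191) = ((-5 - 3)*4)*(-4191) = -8*4*(-4191) = -32*(-4191) = 134112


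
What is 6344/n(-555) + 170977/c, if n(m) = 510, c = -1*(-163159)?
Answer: 561139483/41605545 ≈ 13.487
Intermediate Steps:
c = 163159
6344/n(-555) + 170977/c = 6344/510 + 170977/163159 = 6344*(1/510) + 170977*(1/163159) = 3172/255 + 170977/163159 = 561139483/41605545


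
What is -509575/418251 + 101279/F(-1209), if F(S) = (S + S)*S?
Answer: -28378669571/23974491762 ≈ -1.1837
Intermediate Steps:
F(S) = 2*S² (F(S) = (2*S)*S = 2*S²)
-509575/418251 + 101279/F(-1209) = -509575/418251 + 101279/((2*(-1209)²)) = -509575*1/418251 + 101279/((2*1461681)) = -29975/24603 + 101279/2923362 = -28378669571/23974491762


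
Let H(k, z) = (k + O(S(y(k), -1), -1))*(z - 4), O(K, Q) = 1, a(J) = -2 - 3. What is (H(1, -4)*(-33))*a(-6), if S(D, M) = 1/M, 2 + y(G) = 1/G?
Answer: -2640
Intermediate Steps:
a(J) = -5
y(G) = -2 + 1/G
H(k, z) = (1 + k)*(-4 + z) (H(k, z) = (k + 1)*(z - 4) = (1 + k)*(-4 + z))
(H(1, -4)*(-33))*a(-6) = ((-4 - 4 - 4*1 + 1*(-4))*(-33))*(-5) = ((-4 - 4 - 4 - 4)*(-33))*(-5) = -16*(-33)*(-5) = 528*(-5) = -2640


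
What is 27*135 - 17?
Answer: 3628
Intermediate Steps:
27*135 - 17 = 3645 - 17 = 3628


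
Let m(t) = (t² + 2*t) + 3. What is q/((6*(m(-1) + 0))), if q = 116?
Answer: 29/3 ≈ 9.6667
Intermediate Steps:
m(t) = 3 + t² + 2*t
q/((6*(m(-1) + 0))) = 116/((6*((3 + (-1)² + 2*(-1)) + 0))) = 116/((6*((3 + 1 - 2) + 0))) = 116/((6*(2 + 0))) = 116/((6*2)) = 116/12 = 116*(1/12) = 29/3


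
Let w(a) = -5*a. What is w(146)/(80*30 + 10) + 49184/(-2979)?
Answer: -12070811/717939 ≈ -16.813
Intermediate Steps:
w(146)/(80*30 + 10) + 49184/(-2979) = (-5*146)/(80*30 + 10) + 49184/(-2979) = -730/(2400 + 10) + 49184*(-1/2979) = -730/2410 - 49184/2979 = -730*1/2410 - 49184/2979 = -73/241 - 49184/2979 = -12070811/717939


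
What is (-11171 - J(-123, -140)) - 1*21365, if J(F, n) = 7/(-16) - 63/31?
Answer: -16136631/496 ≈ -32534.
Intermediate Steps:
J(F, n) = -1225/496 (J(F, n) = 7*(-1/16) - 63*1/31 = -7/16 - 63/31 = -1225/496)
(-11171 - J(-123, -140)) - 1*21365 = (-11171 - 1*(-1225/496)) - 1*21365 = (-11171 + 1225/496) - 21365 = -5539591/496 - 21365 = -16136631/496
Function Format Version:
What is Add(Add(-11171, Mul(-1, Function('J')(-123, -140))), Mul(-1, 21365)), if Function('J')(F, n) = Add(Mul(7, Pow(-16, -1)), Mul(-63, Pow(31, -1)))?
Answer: Rational(-16136631, 496) ≈ -32534.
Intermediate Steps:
Function('J')(F, n) = Rational(-1225, 496) (Function('J')(F, n) = Add(Mul(7, Rational(-1, 16)), Mul(-63, Rational(1, 31))) = Add(Rational(-7, 16), Rational(-63, 31)) = Rational(-1225, 496))
Add(Add(-11171, Mul(-1, Function('J')(-123, -140))), Mul(-1, 21365)) = Add(Add(-11171, Mul(-1, Rational(-1225, 496))), Mul(-1, 21365)) = Add(Add(-11171, Rational(1225, 496)), -21365) = Add(Rational(-5539591, 496), -21365) = Rational(-16136631, 496)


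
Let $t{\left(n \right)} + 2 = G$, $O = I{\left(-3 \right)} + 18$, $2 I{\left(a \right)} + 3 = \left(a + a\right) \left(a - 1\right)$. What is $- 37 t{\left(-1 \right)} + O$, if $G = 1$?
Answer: $\frac{131}{2} \approx 65.5$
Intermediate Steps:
$I{\left(a \right)} = - \frac{3}{2} + a \left(-1 + a\right)$ ($I{\left(a \right)} = - \frac{3}{2} + \frac{\left(a + a\right) \left(a - 1\right)}{2} = - \frac{3}{2} + \frac{2 a \left(-1 + a\right)}{2} = - \frac{3}{2} + a \left(-1 + a\right)$)
$O = \frac{57}{2}$ ($O = \left(- \frac{3}{2} + \left(-3\right)^{2} - -3\right) + 18 = \left(- \frac{3}{2} + 9 + 3\right) + 18 = \frac{21}{2} + 18 = \frac{57}{2} \approx 28.5$)
$t{\left(n \right)} = -1$ ($t{\left(n \right)} = -2 + 1 = -1$)
$- 37 t{\left(-1 \right)} + O = \left(-37\right) \left(-1\right) + \frac{57}{2} = 37 + \frac{57}{2} = \frac{131}{2}$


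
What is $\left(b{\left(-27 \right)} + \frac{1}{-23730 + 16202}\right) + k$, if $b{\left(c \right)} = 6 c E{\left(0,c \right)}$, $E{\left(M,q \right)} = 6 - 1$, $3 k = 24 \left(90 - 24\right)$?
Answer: $- \frac{2122897}{7528} \approx -282.0$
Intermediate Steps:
$k = 528$ ($k = \frac{24 \left(90 - 24\right)}{3} = \frac{24 \cdot 66}{3} = \frac{1}{3} \cdot 1584 = 528$)
$E{\left(M,q \right)} = 5$
$b{\left(c \right)} = 30 c$ ($b{\left(c \right)} = 6 c 5 = 30 c$)
$\left(b{\left(-27 \right)} + \frac{1}{-23730 + 16202}\right) + k = \left(30 \left(-27\right) + \frac{1}{-23730 + 16202}\right) + 528 = \left(-810 + \frac{1}{-7528}\right) + 528 = \left(-810 - \frac{1}{7528}\right) + 528 = - \frac{6097681}{7528} + 528 = - \frac{2122897}{7528}$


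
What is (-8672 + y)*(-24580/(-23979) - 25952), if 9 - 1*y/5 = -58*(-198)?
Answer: 41099623334116/23979 ≈ 1.7140e+9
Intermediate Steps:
y = -57375 (y = 45 - (-5)*58*(-198) = 45 - (-5)*(-11484) = 45 - 5*11484 = 45 - 57420 = -57375)
(-8672 + y)*(-24580/(-23979) - 25952) = (-8672 - 57375)*(-24580/(-23979) - 25952) = -66047*(-24580*(-1/23979) - 25952) = -66047*(24580/23979 - 25952) = -66047*(-622278428/23979) = 41099623334116/23979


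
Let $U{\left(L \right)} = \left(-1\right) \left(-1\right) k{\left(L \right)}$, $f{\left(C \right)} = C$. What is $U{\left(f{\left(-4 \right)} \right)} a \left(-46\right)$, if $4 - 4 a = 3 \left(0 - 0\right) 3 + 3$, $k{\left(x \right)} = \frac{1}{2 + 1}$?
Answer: $- \frac{23}{6} \approx -3.8333$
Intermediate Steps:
$k{\left(x \right)} = \frac{1}{3}$
$U{\left(L \right)} = \frac{1}{3}$ ($U{\left(L \right)} = \left(-1\right) \left(-1\right) \frac{1}{3} = 1 \cdot \frac{1}{3} = \frac{1}{3}$)
$a = \frac{1}{4}$ ($a = 1 - \frac{3 \left(0 - 0\right) 3 + 3}{4} = 1 - \frac{3 \left(0 + 0\right) 3 + 3}{4} = 1 - \frac{3 \cdot 0 \cdot 3 + 3}{4} = 1 - \frac{0 \cdot 3 + 3}{4} = 1 - \frac{0 + 3}{4} = 1 - \frac{3}{4} = \frac{1}{4} \approx 0.25$)
$U{\left(f{\left(-4 \right)} \right)} a \left(-46\right) = \frac{1}{3} \cdot \frac{1}{4} \left(-46\right) = \frac{1}{12} \left(-46\right) = - \frac{23}{6}$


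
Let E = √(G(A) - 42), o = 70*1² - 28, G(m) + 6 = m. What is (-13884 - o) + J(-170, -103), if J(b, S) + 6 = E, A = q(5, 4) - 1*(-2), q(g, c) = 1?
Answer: -13932 + 3*I*√5 ≈ -13932.0 + 6.7082*I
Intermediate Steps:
A = 3 (A = 1 - 1*(-2) = 1 + 2 = 3)
G(m) = -6 + m
o = 42 (o = 70*1 - 28 = 70 - 28 = 42)
E = 3*I*√5 (E = √((-6 + 3) - 42) = √(-3 - 42) = √(-45) = 3*I*√5 ≈ 6.7082*I)
J(b, S) = -6 + 3*I*√5
(-13884 - o) + J(-170, -103) = (-13884 - 1*42) + (-6 + 3*I*√5) = (-13884 - 42) + (-6 + 3*I*√5) = -13926 + (-6 + 3*I*√5) = -13932 + 3*I*√5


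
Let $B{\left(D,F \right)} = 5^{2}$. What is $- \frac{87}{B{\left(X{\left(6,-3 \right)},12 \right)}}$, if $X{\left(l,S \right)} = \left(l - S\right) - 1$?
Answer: $- \frac{87}{25} \approx -3.48$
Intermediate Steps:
$X{\left(l,S \right)} = -1 + l - S$ ($X{\left(l,S \right)} = \left(l - S\right) - 1 = -1 + l - S$)
$B{\left(D,F \right)} = 25$
$- \frac{87}{B{\left(X{\left(6,-3 \right)},12 \right)}} = - \frac{87}{25}$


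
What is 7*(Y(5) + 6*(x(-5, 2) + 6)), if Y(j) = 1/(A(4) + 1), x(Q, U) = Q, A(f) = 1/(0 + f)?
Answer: 238/5 ≈ 47.600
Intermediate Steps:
A(f) = 1/f
Y(j) = ⅘ (Y(j) = 1/(1/4 + 1) = 1/(¼ + 1) = 1/(5/4) = ⅘)
7*(Y(5) + 6*(x(-5, 2) + 6)) = 7*(⅘ + 6*(-5 + 6)) = 7*(⅘ + 6*1) = 7*(⅘ + 6) = 7*(34/5) = 238/5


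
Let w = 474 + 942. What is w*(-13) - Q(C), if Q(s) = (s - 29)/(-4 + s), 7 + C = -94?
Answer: -386594/21 ≈ -18409.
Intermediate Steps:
C = -101 (C = -7 - 94 = -101)
w = 1416
Q(s) = (-29 + s)/(-4 + s)
w*(-13) - Q(C) = 1416*(-13) - (-29 - 101)/(-4 - 101) = -18408 - (-130)/(-105) = -18408 - (-1)*(-130)/105 = -18408 - 1*26/21 = -18408 - 26/21 = -386594/21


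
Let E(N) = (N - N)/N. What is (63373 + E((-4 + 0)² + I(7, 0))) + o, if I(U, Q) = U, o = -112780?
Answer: -49407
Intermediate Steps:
E(N) = 0 (E(N) = 0/N = 0)
(63373 + E((-4 + 0)² + I(7, 0))) + o = (63373 + 0) - 112780 = 63373 - 112780 = -49407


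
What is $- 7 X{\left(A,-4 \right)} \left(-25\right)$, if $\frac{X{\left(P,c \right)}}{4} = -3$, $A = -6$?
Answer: $-2100$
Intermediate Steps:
$X{\left(P,c \right)} = -12$ ($X{\left(P,c \right)} = 4 \left(-3\right) = -12$)
$- 7 X{\left(A,-4 \right)} \left(-25\right) = \left(-7\right) \left(-12\right) \left(-25\right) = 84 \left(-25\right) = -2100$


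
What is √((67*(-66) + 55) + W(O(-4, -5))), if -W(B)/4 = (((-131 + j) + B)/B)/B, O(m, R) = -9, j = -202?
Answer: 7*I*√799/3 ≈ 65.955*I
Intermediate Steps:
W(B) = -4*(-333 + B)/B² (W(B) = -4*((-131 - 202) + B)/B/B = -4*(-333 + B)/B/B = -4*(-333 + B)/B²)
√((67*(-66) + 55) + W(O(-4, -5))) = √((67*(-66) + 55) + 4*(333 - 1*(-9))/(-9)²) = √((-4422 + 55) + 4*(1/81)*(333 + 9)) = √(-4367 + 4*(1/81)*342) = √(-4367 + 152/9) = √(-39151/9) = 7*I*√799/3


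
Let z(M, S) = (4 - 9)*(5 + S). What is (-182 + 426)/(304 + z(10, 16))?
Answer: 244/199 ≈ 1.2261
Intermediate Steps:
z(M, S) = -25 - 5*S (z(M, S) = -5*(5 + S) = -25 - 5*S)
(-182 + 426)/(304 + z(10, 16)) = (-182 + 426)/(304 + (-25 - 5*16)) = 244/(304 + (-25 - 80)) = 244/(304 - 105) = 244/199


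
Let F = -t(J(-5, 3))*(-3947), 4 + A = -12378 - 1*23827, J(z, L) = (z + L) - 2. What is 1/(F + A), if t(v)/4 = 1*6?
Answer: 1/58519 ≈ 1.7088e-5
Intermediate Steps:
J(z, L) = -2 + L + z (J(z, L) = (L + z) - 2 = -2 + L + z)
t(v) = 24 (t(v) = 4*(1*6) = 4*6 = 24)
A = -36209 (A = -4 + (-12378 - 1*23827) = -4 + (-12378 - 23827) = -4 - 36205 = -36209)
F = 94728 (F = -1*24*(-3947) = -24*(-3947) = 94728)
1/(F + A) = 1/(94728 - 36209) = 1/58519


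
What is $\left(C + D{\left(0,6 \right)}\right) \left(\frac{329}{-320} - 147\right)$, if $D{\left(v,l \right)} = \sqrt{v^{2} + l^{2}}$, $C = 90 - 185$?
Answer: $\frac{4215841}{320} \approx 13175.0$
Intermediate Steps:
$C = -95$
$D{\left(v,l \right)} = \sqrt{l^{2} + v^{2}}$
$\left(C + D{\left(0,6 \right)}\right) \left(\frac{329}{-320} - 147\right) = \left(-95 + \sqrt{6^{2} + 0^{2}}\right) \left(\frac{329}{-320} - 147\right) = \left(-95 + \sqrt{36 + 0}\right) \left(329 \left(- \frac{1}{320}\right) - 147\right) = \left(-95 + \sqrt{36}\right) \left(- \frac{329}{320} - 147\right) = \left(-95 + 6\right) \left(- \frac{47369}{320}\right) = \left(-89\right) \left(- \frac{47369}{320}\right) = \frac{4215841}{320}$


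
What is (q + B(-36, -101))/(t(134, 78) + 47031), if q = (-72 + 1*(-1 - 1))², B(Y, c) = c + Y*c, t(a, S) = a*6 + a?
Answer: 9011/47969 ≈ 0.18785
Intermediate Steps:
t(a, S) = 7*a (t(a, S) = 6*a + a = 7*a)
q = 5476 (q = (-72 + 1*(-2))² = (-72 - 2)² = (-74)² = 5476)
(q + B(-36, -101))/(t(134, 78) + 47031) = (5476 - 101*(1 - 36))/(7*134 + 47031) = (5476 - 101*(-35))/(938 + 47031) = (5476 + 3535)/47969 = 9011*(1/47969) = 9011/47969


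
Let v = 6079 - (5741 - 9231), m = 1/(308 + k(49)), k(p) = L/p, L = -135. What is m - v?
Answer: -143123484/14957 ≈ -9569.0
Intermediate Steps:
k(p) = -135/p
m = 49/14957 (m = 1/(308 - 135/49) = 1/(14957/49) = 49/14957 ≈ 0.0032761)
v = 9569 (v = 6079 - 1*(-3490) = 6079 + 3490 = 9569)
m - v = 49/14957 - 1*9569 = 49/14957 - 9569 = -143123484/14957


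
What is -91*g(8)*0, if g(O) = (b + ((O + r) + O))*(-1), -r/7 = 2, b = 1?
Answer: 0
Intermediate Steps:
r = -14 (r = -7*2 = -14)
g(O) = 13 - 2*O (g(O) = (1 + ((O - 14) + O))*(-1) = (1 + ((-14 + O) + O))*(-1) = (1 + (-14 + 2*O))*(-1) = (-13 + 2*O)*(-1) = 13 - 2*O)
-91*g(8)*0 = -91*(13 - 2*8)*0 = -91*(13 - 16)*0 = -91*(-3)*0 = 273*0 = 0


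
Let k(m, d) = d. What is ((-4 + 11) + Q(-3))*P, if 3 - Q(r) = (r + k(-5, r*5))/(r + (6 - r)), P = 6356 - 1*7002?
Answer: -8398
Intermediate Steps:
P = -646 (P = 6356 - 7002 = -646)
Q(r) = 3 - r (Q(r) = 3 - (r + r*5)/(r + (6 - r)) = 3 - (r + 5*r)/6 = 3 - 6*r/6 = 3 - r)
((-4 + 11) + Q(-3))*P = ((-4 + 11) + (3 - 1*(-3)))*(-646) = (7 + (3 + 3))*(-646) = (7 + 6)*(-646) = 13*(-646) = -8398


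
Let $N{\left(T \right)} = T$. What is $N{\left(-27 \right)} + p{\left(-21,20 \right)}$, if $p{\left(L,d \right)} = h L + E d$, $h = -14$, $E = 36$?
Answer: $987$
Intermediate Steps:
$p{\left(L,d \right)} = - 14 L + 36 d$
$N{\left(-27 \right)} + p{\left(-21,20 \right)} = -27 + \left(\left(-14\right) \left(-21\right) + 36 \cdot 20\right) = -27 + \left(294 + 720\right) = -27 + 1014 = 987$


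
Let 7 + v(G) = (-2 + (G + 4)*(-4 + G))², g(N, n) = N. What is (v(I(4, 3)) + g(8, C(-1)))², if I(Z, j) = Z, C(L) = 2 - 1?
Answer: 25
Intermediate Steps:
C(L) = 1
v(G) = -7 + (-2 + (-4 + G)*(4 + G))² (v(G) = -7 + (-2 + (G + 4)*(-4 + G))² = -7 + (-2 + (4 + G)*(-4 + G))² = -7 + (-2 + (-4 + G)*(4 + G))²)
(v(I(4, 3)) + g(8, C(-1)))² = ((-7 + (-18 + 4²)²) + 8)² = ((-7 + (-18 + 16)²) + 8)² = ((-7 + (-2)²) + 8)² = ((-7 + 4) + 8)² = (-3 + 8)² = 5² = 25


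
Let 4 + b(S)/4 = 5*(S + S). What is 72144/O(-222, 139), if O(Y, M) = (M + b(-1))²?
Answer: 72144/6889 ≈ 10.472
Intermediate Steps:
b(S) = -16 + 40*S (b(S) = -16 + 4*(5*(S + S)) = -16 + 4*(5*(2*S)) = -16 + 4*(10*S) = -16 + 40*S)
O(Y, M) = (-56 + M)² (O(Y, M) = (M + (-16 + 40*(-1)))² = (M + (-16 - 40))² = (M - 56)² = (-56 + M)²)
72144/O(-222, 139) = 72144/((-56 + 139)²) = 72144/(83²) = 72144/6889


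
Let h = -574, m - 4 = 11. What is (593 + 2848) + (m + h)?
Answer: 2882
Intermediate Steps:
m = 15 (m = 4 + 11 = 15)
(593 + 2848) + (m + h) = (593 + 2848) + (15 - 574) = 3441 - 559 = 2882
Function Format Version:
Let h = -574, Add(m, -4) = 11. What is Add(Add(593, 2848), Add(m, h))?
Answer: 2882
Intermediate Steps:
m = 15 (m = Add(4, 11) = 15)
Add(Add(593, 2848), Add(m, h)) = Add(Add(593, 2848), Add(15, -574)) = Add(3441, -559) = 2882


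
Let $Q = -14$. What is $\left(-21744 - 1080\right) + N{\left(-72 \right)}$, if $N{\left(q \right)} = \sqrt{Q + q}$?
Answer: $-22824 + i \sqrt{86} \approx -22824.0 + 9.2736 i$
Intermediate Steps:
$N{\left(q \right)} = \sqrt{-14 + q}$
$\left(-21744 - 1080\right) + N{\left(-72 \right)} = \left(-21744 - 1080\right) + \sqrt{-14 - 72} = -22824 + \sqrt{-86} = -22824 + i \sqrt{86}$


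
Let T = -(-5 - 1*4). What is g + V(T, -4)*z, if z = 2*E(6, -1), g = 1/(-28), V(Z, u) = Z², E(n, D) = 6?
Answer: 27215/28 ≈ 971.96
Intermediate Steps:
T = 9 (T = -(-5 - 4) = -1*(-9) = 9)
g = -1/28 ≈ -0.035714
z = 12 (z = 2*6 = 12)
g + V(T, -4)*z = -1/28 + 9²*12 = -1/28 + 81*12 = -1/28 + 972 = 27215/28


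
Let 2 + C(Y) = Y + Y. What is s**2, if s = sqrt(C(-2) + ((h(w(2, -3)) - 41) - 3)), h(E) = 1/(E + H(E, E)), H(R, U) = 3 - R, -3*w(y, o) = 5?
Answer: -149/3 ≈ -49.667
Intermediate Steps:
w(y, o) = -5/3 (w(y, o) = -1/3*5 = -5/3)
C(Y) = -2 + 2*Y (C(Y) = -2 + (Y + Y) = -2 + 2*Y)
h(E) = 1/3 (h(E) = 1/(E + (3 - E)) = 1/3)
s = I*sqrt(447)/3 (s = sqrt((-2 + 2*(-2)) + ((1/3 - 41) - 3)) = sqrt((-2 - 4) + (-122/3 - 3)) = sqrt(-6 - 131/3) = sqrt(-149/3) = I*sqrt(447)/3 ≈ 7.0475*I)
s**2 = (I*sqrt(447)/3)**2 = -149/3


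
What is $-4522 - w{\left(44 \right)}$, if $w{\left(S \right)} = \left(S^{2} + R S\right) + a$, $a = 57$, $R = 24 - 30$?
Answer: $-6251$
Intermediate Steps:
$R = -6$ ($R = 24 - 30 = -6$)
$w{\left(S \right)} = 57 + S^{2} - 6 S$ ($w{\left(S \right)} = \left(S^{2} - 6 S\right) + 57 = 57 + S^{2} - 6 S$)
$-4522 - w{\left(44 \right)} = -4522 - \left(57 + 44^{2} - 264\right) = -4522 - \left(57 + 1936 - 264\right) = -4522 - 1729 = -6251$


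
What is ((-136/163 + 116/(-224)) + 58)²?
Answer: 267372760561/83320384 ≈ 3209.0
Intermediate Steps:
((-136/163 + 116/(-224)) + 58)² = ((-136*1/163 + 116*(-1/224)) + 58)² = ((-136/163 - 29/56) + 58)² = (-12343/9128 + 58)² = (517081/9128)² = 267372760561/83320384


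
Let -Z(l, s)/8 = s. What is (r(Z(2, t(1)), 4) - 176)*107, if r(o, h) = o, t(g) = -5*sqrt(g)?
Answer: -14552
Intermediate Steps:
Z(l, s) = -8*s
(r(Z(2, t(1)), 4) - 176)*107 = (-(-40)*sqrt(1) - 176)*107 = (-(-40) - 176)*107 = (-8*(-5) - 176)*107 = (40 - 176)*107 = -136*107 = -14552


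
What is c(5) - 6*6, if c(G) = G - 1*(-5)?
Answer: -26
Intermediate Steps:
c(G) = 5 + G (c(G) = G + 5 = 5 + G)
c(5) - 6*6 = (5 + 5) - 6*6 = 10 - 36 = -26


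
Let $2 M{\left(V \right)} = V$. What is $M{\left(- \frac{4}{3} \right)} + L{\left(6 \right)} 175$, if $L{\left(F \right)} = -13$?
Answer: $- \frac{6827}{3} \approx -2275.7$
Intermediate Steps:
$M{\left(V \right)} = \frac{V}{2}$
$M{\left(- \frac{4}{3} \right)} + L{\left(6 \right)} 175 = \frac{\left(-4\right) \frac{1}{3}}{2} - 2275 = \frac{1}{2} \left(- \frac{4}{3}\right) - 2275 = - \frac{2}{3} - 2275 = - \frac{6827}{3}$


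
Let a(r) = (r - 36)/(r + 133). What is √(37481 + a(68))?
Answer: √1514276313/201 ≈ 193.60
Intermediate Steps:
a(r) = (-36 + r)/(133 + r)
√(37481 + a(68)) = √(37481 + (-36 + 68)/(133 + 68)) = √(37481 + 32/201) = √(7533713/201) = √1514276313/201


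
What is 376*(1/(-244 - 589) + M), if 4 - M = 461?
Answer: -143136432/833 ≈ -1.7183e+5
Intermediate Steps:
M = -457 (M = 4 - 1*461 = 4 - 461 = -457)
376*(1/(-244 - 589) + M) = 376*(1/(-244 - 589) - 457) = 376*(1/(-833) - 457) = 376*(-1/833 - 457) = 376*(-380682/833) = -143136432/833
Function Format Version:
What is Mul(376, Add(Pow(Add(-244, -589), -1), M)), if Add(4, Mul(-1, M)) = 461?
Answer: Rational(-143136432, 833) ≈ -1.7183e+5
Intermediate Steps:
M = -457 (M = Add(4, Mul(-1, 461)) = Add(4, -461) = -457)
Mul(376, Add(Pow(Add(-244, -589), -1), M)) = Mul(376, Add(Pow(Add(-244, -589), -1), -457)) = Mul(376, Add(Pow(-833, -1), -457)) = Mul(376, Add(Rational(-1, 833), -457)) = Mul(376, Rational(-380682, 833)) = Rational(-143136432, 833)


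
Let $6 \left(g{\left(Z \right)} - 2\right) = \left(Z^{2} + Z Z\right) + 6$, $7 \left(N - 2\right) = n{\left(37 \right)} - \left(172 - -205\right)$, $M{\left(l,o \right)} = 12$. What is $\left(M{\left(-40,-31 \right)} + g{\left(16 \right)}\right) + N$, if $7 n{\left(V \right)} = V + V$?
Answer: $\frac{7348}{147} \approx 49.986$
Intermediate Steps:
$n{\left(V \right)} = \frac{2 V}{7}$ ($n{\left(V \right)} = \frac{V + V}{7} = \frac{2 V}{7}$)
$N = - \frac{2467}{49}$ ($N = 2 + \frac{\frac{2}{7} \cdot 37 - \left(172 - -205\right)}{7} = 2 + \frac{\frac{74}{7} - \left(172 + 205\right)}{7} = 2 + \frac{\frac{74}{7} - 377}{7} = 2 + \frac{1}{7} \left(- \frac{2565}{7}\right) = 2 - \frac{2565}{49} = - \frac{2467}{49} \approx -50.347$)
$g{\left(Z \right)} = 3 + \frac{Z^{2}}{3}$ ($g{\left(Z \right)} = 2 + \frac{\left(Z^{2} + Z Z\right) + 6}{6} = 2 + \frac{\left(Z^{2} + Z^{2}\right) + 6}{6} = 2 + \frac{2 Z^{2} + 6}{6} = 2 + \frac{6 + 2 Z^{2}}{6} = 2 + \left(1 + \frac{Z^{2}}{3}\right) = 3 + \frac{Z^{2}}{3}$)
$\left(M{\left(-40,-31 \right)} + g{\left(16 \right)}\right) + N = \left(12 + \left(3 + \frac{16^{2}}{3}\right)\right) - \frac{2467}{49} = \left(12 + \left(3 + \frac{1}{3} \cdot 256\right)\right) - \frac{2467}{49} = \left(12 + \left(3 + \frac{256}{3}\right)\right) - \frac{2467}{49} = \left(12 + \frac{265}{3}\right) - \frac{2467}{49} = \frac{301}{3} - \frac{2467}{49} = \frac{7348}{147}$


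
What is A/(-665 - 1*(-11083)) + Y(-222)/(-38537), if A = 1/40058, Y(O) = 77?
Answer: -32133928251/16082424391028 ≈ -0.0019981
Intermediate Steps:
A = 1/40058 ≈ 2.4964e-5
A/(-665 - 1*(-11083)) + Y(-222)/(-38537) = 1/(40058*(-665 - 1*(-11083))) + 77/(-38537) = 1/(40058*(-665 + 11083)) + 77*(-1/38537) = (1/40058)/10418 - 77/38537 = (1/40058)*(1/10418) - 77/38537 = 1/417324244 - 77/38537 = -32133928251/16082424391028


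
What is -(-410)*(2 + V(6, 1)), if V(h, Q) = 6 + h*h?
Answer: 18040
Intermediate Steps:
V(h, Q) = 6 + h²
-(-410)*(2 + V(6, 1)) = -(-410)*(2 + (6 + 6²)) = -(-410)*(2 + (6 + 36)) = -(-410)*(2 + 42) = -(-410)*44 = -82*(-220) = 18040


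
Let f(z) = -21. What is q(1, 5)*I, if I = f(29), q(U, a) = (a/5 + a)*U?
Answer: -126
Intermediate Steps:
q(U, a) = 6*U*a/5 (q(U, a) = (a*(⅕) + a)*U = (a/5 + a)*U = (6*a/5)*U = 6*U*a/5)
I = -21
q(1, 5)*I = ((6/5)*1*5)*(-21) = 6*(-21) = -126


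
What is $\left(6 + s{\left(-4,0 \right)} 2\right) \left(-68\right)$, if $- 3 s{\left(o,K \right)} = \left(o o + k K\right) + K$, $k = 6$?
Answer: $\frac{952}{3} \approx 317.33$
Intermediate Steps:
$s{\left(o,K \right)} = - \frac{7 K}{3} - \frac{o^{2}}{3}$ ($s{\left(o,K \right)} = - \frac{\left(o o + 6 K\right) + K}{3} = - \frac{\left(o^{2} + 6 K\right) + K}{3} = - \frac{o^{2} + 7 K}{3} = - \frac{7 K}{3} - \frac{o^{2}}{3}$)
$\left(6 + s{\left(-4,0 \right)} 2\right) \left(-68\right) = \left(6 + \left(\left(- \frac{7}{3}\right) 0 - \frac{\left(-4\right)^{2}}{3}\right) 2\right) \left(-68\right) = \left(6 + \left(0 - \frac{16}{3}\right) 2\right) \left(-68\right) = \left(6 - \frac{32}{3}\right) \left(-68\right) = \left(- \frac{14}{3}\right) \left(-68\right) = \frac{952}{3}$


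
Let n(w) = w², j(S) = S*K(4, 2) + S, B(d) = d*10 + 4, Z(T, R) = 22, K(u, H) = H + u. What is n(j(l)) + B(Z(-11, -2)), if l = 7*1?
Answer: 2625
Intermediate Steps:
l = 7
B(d) = 4 + 10*d (B(d) = 10*d + 4 = 4 + 10*d)
j(S) = 7*S (j(S) = S*(2 + 4) + S = S*6 + S = 6*S + S = 7*S)
n(j(l)) + B(Z(-11, -2)) = (7*7)² + (4 + 10*22) = 49² + (4 + 220) = 2401 + 224 = 2625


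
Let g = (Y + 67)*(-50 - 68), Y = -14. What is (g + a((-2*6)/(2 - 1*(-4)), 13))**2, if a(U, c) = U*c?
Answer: 39438400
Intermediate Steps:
g = -6254 (g = (-14 + 67)*(-50 - 68) = 53*(-118) = -6254)
(g + a((-2*6)/(2 - 1*(-4)), 13))**2 = (-6254 + ((-2*6)/(2 - 1*(-4)))*13)**2 = (-6254 - 12/(2 + 4)*13)**2 = (-6254 - 12/6*13)**2 = (-6254 - 12*1/6*13)**2 = (-6254 - 2*13)**2 = (-6254 - 26)**2 = (-6280)**2 = 39438400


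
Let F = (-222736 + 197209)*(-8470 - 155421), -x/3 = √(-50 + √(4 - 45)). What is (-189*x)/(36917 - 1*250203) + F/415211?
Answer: 4183645557/415211 - 567*√(-50 + I*√41)/213286 ≈ 10076.0 - 0.018836*I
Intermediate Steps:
x = -3*√(-50 + I*√41) (x = -3*√(-50 + √(4 - 45)) = -3*√(-50 + √(-41)) = -3*√(-50 + I*√41) ≈ -1.3555 - 21.256*I)
F = 4183645557 (F = -25527*(-163891) = 4183645557)
(-189*x)/(36917 - 1*250203) + F/415211 = (-(-567)*√(-50 + I*√41))/(36917 - 1*250203) + 4183645557/415211 = (567*√(-50 + I*√41))/(36917 - 250203) + 4183645557*(1/415211) = (567*√(-50 + I*√41))/(-213286) + 4183645557/415211 = (567*√(-50 + I*√41))*(-1/213286) + 4183645557/415211 = -567*√(-50 + I*√41)/213286 + 4183645557/415211 = 4183645557/415211 - 567*√(-50 + I*√41)/213286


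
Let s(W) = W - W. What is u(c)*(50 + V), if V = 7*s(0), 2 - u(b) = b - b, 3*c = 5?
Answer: 100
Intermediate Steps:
c = 5/3 (c = (1/3)*5 = 5/3 ≈ 1.6667)
u(b) = 2 (u(b) = 2 - (b - b) = 2 - 1*0 = 2 + 0 = 2)
s(W) = 0
V = 0 (V = 7*0 = 0)
u(c)*(50 + V) = 2*(50 + 0) = 2*50 = 100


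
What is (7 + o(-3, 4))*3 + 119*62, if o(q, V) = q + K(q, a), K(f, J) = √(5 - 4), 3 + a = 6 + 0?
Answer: 7393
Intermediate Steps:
a = 3 (a = -3 + (6 + 0) = -3 + 6 = 3)
K(f, J) = 1 (K(f, J) = √1 = 1)
o(q, V) = 1 + q (o(q, V) = q + 1 = 1 + q)
(7 + o(-3, 4))*3 + 119*62 = (7 + (1 - 3))*3 + 119*62 = (7 - 2)*3 + 7378 = 5*3 + 7378 = 15 + 7378 = 7393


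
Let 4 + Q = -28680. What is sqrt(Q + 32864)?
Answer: 2*sqrt(1045) ≈ 64.653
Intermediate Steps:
Q = -28684 (Q = -4 - 28680 = -28684)
sqrt(Q + 32864) = sqrt(-28684 + 32864) = sqrt(4180) = 2*sqrt(1045)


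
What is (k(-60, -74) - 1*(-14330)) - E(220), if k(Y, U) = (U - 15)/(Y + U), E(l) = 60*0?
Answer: 1920309/134 ≈ 14331.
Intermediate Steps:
E(l) = 0
k(Y, U) = (-15 + U)/(U + Y)
(k(-60, -74) - 1*(-14330)) - E(220) = ((-15 - 74)/(-74 - 60) - 1*(-14330)) - 1*0 = (-89/(-134) + 14330) + 0 = (-1/134*(-89) + 14330) + 0 = (89/134 + 14330) + 0 = 1920309/134 + 0 = 1920309/134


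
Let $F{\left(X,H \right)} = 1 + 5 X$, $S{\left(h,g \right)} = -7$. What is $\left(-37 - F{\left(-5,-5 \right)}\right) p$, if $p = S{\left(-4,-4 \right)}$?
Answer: $91$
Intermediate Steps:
$p = -7$
$\left(-37 - F{\left(-5,-5 \right)}\right) p = \left(-37 - \left(1 + 5 \left(-5\right)\right)\right) \left(-7\right) = \left(-37 - \left(1 - 25\right)\right) \left(-7\right) = \left(-37 - -24\right) \left(-7\right) = \left(-37 + 24\right) \left(-7\right) = \left(-13\right) \left(-7\right) = 91$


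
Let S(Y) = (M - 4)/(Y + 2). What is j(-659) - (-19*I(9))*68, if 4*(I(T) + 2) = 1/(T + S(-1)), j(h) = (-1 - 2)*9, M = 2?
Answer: -17954/7 ≈ -2564.9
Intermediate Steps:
j(h) = -27 (j(h) = -3*9 = -27)
S(Y) = -2/(2 + Y) (S(Y) = (2 - 4)/(Y + 2) = -2/(2 + Y))
I(T) = -2 + 1/(4*(-2 + T)) (I(T) = -2 + 1/(4*(T - 2/(2 - 1))) = -2 + 1/(4*(T - 2/1)) = -2 + 1/(4*(T - 2*1)) = -2 + 1/(4*(T - 2)) = -2 + 1/(4*(-2 + T)))
j(-659) - (-19*I(9))*68 = -27 - (-19*(17 - 8*9)/(4*(-2 + 9)))*68 = -27 - (-19*(17 - 72)/(4*7))*68 = -27 - (-19*(-55)/(4*7))*68 = -27 - (-19*(-55/28))*68 = -27 - 1045*68/28 = -27 - 1*17765/7 = -27 - 17765/7 = -17954/7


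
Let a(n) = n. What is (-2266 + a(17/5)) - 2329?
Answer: -22958/5 ≈ -4591.6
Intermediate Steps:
(-2266 + a(17/5)) - 2329 = (-2266 + 17/5) - 2329 = -11313/5 - 2329 = -22958/5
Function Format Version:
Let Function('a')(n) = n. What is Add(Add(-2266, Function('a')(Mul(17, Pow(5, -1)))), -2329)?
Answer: Rational(-22958, 5) ≈ -4591.6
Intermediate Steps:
Add(Add(-2266, Function('a')(Mul(17, Pow(5, -1)))), -2329) = Add(Add(-2266, Mul(17, Pow(5, -1))), -2329) = Add(Add(-2266, Mul(17, Rational(1, 5))), -2329) = Add(Add(-2266, Rational(17, 5)), -2329) = Add(Rational(-11313, 5), -2329) = Rational(-22958, 5)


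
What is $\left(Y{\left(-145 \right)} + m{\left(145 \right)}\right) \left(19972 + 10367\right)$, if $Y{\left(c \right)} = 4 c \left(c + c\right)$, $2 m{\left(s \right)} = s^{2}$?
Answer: $\frac{10843917075}{2} \approx 5.422 \cdot 10^{9}$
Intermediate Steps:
$m{\left(s \right)} = \frac{s^{2}}{2}$
$Y{\left(c \right)} = 8 c^{2}$ ($Y{\left(c \right)} = 4 c 2 c = 8 c^{2}$)
$\left(Y{\left(-145 \right)} + m{\left(145 \right)}\right) \left(19972 + 10367\right) = \left(8 \left(-145\right)^{2} + \frac{145^{2}}{2}\right) \left(19972 + 10367\right) = \left(8 \cdot 21025 + \frac{1}{2} \cdot 21025\right) 30339 = \left(168200 + \frac{21025}{2}\right) 30339 = \frac{357425}{2} \cdot 30339 = \frac{10843917075}{2}$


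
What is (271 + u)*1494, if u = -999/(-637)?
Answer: 259397244/637 ≈ 4.0722e+5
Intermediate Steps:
u = 999/637 (u = -999*(-1/637) = 999/637 ≈ 1.5683)
(271 + u)*1494 = (271 + 999/637)*1494 = (173626/637)*1494 = 259397244/637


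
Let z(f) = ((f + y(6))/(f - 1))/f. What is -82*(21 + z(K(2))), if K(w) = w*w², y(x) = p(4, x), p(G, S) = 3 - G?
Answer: -6929/4 ≈ -1732.3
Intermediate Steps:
y(x) = -1 (y(x) = 3 - 1*4 = 3 - 4 = -1)
K(w) = w³
z(f) = 1/f (z(f) = ((f - 1)/(f - 1))/f = ((-1 + f)/(-1 + f))/f = 1/f)
-82*(21 + z(K(2))) = -82*(21 + 1/(2³)) = -82*(21 + 1/8) = -82*(21 + ⅛) = -82*169/8 = -6929/4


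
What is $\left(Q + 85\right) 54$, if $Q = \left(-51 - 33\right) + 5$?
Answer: $324$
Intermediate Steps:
$Q = -79$ ($Q = -84 + 5 = -79$)
$\left(Q + 85\right) 54 = \left(-79 + 85\right) 54 = 6 \cdot 54 = 324$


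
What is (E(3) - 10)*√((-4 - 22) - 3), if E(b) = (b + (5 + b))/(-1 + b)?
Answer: -9*I*√29/2 ≈ -24.233*I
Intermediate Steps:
E(b) = (5 + 2*b)/(-1 + b)
(E(3) - 10)*√((-4 - 22) - 3) = ((5 + 2*3)/(-1 + 3) - 10)*√((-4 - 22) - 3) = ((5 + 6)/2 - 10)*√(-26 - 3) = ((½)*11 - 10)*√(-29) = (11/2 - 10)*(I*√29) = -9*I*√29/2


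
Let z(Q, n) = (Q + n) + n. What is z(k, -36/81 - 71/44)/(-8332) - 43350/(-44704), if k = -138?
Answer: 413488531/419032944 ≈ 0.98677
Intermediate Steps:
z(Q, n) = Q + 2*n
z(k, -36/81 - 71/44)/(-8332) - 43350/(-44704) = (-138 + 2*(-36/81 - 71/44))/(-8332) - 43350/(-44704) = (-138 + 2*(-36*1/81 - 71*1/44))*(-1/8332) - 43350*(-1/44704) = (-138 + 2*(-4/9 - 71/44))*(-1/8332) + 21675/22352 = (-138 + 2*(-815/396))*(-1/8332) + 21675/22352 = (-138 - 815/198)*(-1/8332) + 21675/22352 = -28139/198*(-1/8332) + 21675/22352 = 28139/1649736 + 21675/22352 = 413488531/419032944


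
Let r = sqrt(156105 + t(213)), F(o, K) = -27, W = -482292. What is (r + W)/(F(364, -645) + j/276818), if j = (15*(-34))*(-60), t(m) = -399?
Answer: 7417061492/413527 - 138409*sqrt(155706)/3721743 ≈ 17921.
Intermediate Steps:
r = sqrt(155706) (r = sqrt(156105 - 399) = sqrt(155706) ≈ 394.60)
j = 30600 (j = -510*(-60) = 30600)
(r + W)/(F(364, -645) + j/276818) = (sqrt(155706) - 482292)/(-27 + 30600/276818) = (-482292 + sqrt(155706))/(-27 + 30600*(1/276818)) = (-482292 + sqrt(155706))/(-27 + 15300/138409) = (-482292 + sqrt(155706))/(-3721743/138409) = (-482292 + sqrt(155706))*(-138409/3721743) = 7417061492/413527 - 138409*sqrt(155706)/3721743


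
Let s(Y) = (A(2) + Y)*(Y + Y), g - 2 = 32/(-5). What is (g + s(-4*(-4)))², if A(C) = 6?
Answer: 12236004/25 ≈ 4.8944e+5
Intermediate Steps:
g = -22/5 (g = 2 + 32/(-5) = 2 + 32*(-⅕) = 2 - 32/5 = -22/5 ≈ -4.4000)
s(Y) = 2*Y*(6 + Y) (s(Y) = (6 + Y)*(Y + Y) = (6 + Y)*(2*Y) = 2*Y*(6 + Y))
(g + s(-4*(-4)))² = (-22/5 + 2*(-4*(-4))*(6 - 4*(-4)))² = (-22/5 + 2*16*(6 + 16))² = (-22/5 + 2*16*22)² = (-22/5 + 704)² = (3498/5)² = 12236004/25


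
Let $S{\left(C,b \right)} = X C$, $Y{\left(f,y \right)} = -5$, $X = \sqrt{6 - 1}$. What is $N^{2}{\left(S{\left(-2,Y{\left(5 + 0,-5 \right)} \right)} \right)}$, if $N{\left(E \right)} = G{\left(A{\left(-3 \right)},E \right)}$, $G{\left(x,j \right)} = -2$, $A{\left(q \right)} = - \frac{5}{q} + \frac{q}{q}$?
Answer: $4$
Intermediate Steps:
$A{\left(q \right)} = 1 - \frac{5}{q}$ ($A{\left(q \right)} = - \frac{5}{q} + 1 = 1 - \frac{5}{q}$)
$X = \sqrt{5} \approx 2.2361$
$S{\left(C,b \right)} = C \sqrt{5}$ ($S{\left(C,b \right)} = \sqrt{5} C = C \sqrt{5}$)
$N{\left(E \right)} = -2$
$N^{2}{\left(S{\left(-2,Y{\left(5 + 0,-5 \right)} \right)} \right)} = \left(-2\right)^{2} = 4$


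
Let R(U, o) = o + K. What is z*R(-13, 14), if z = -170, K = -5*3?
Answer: 170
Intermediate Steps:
K = -15
R(U, o) = -15 + o (R(U, o) = o - 15 = -15 + o)
z*R(-13, 14) = -170*(-15 + 14) = -170*(-1) = 170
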